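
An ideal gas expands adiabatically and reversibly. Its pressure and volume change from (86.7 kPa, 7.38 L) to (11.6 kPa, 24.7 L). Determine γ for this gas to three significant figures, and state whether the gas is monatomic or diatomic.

PV^γ = const ⇒ γ = ln(P₂/P₁) / ln(V₁/V₂).
γ = ln(11.6/86.7) / ln(7.38/24.7) = 1.665.
γ ≈ 1.67 is close to 5/3, so the gas is monatomic.

γ ≈ 1.67; monatomic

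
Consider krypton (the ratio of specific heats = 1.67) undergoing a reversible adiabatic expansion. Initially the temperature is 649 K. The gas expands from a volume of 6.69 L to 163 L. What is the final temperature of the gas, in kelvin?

Adiabatic: T₁V₁^(γ−1) = T₂V₂^(γ−1) ⇒ T₂ = T₁ (V₁/V₂)^(γ−1).
T₂ = 649 × (6.69/163)^(0.67) = 76.4 K.

T₂ ≈ 76.4 K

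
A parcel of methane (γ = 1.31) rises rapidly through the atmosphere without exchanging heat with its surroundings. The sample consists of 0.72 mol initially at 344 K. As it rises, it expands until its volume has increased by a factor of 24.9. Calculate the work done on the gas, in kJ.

Adiabatic: T₁V₁^(γ−1) = T₂V₂^(γ−1) ⇒ T₂ = T₁ (V₁/V₂)^(γ−1).
T₂ = 344 × (1/24.9)^(0.31) = 127 K.
Q = 0, so ΔU = W_on_gas = nCᵥΔT with Cᵥ = R/(γ−1) = 26.82 J/(mol·K).
ΔU = 0.72 × 26.82 × (127 − 344) = -4191 J.

W ≈ -4.19 kJ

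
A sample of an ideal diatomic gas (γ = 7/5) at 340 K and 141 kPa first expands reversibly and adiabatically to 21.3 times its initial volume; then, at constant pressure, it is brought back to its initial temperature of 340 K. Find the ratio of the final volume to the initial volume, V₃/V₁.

V₃/V₁ ≈ 72.4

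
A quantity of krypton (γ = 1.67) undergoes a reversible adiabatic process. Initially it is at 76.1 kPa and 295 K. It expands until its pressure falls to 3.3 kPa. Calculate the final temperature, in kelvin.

Along an adiabat T P^((1−γ)/γ) is constant, so T₂ = T₁ (P₂/P₁)^((γ−1)/γ).
T₂ = 295 × (3.3/76.1)^(0.401) = 83.76 K.

T₂ ≈ 83.8 K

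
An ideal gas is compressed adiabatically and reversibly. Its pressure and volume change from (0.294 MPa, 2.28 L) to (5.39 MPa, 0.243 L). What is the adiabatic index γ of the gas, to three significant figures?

PV^γ = const ⇒ γ = ln(P₂/P₁) / ln(V₁/V₂).
γ = ln(5.39/0.294) / ln(2.28/0.243) = 1.299.

γ ≈ 1.30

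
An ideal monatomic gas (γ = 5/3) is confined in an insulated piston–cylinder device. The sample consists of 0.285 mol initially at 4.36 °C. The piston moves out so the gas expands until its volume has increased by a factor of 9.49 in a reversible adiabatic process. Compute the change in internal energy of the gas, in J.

ΔU ≈ -766 J

Adiabatic: T₁V₁^(γ−1) = T₂V₂^(γ−1) ⇒ T₂ = T₁ (V₁/V₂)^(γ−1).
T₁ = 4.36 °C = 277.5 K.
T₂ = 277.5 × (1/9.49)^(2/3) = 61.91 K.
Q = 0, so ΔU = W_on_gas = nCᵥΔT with Cᵥ = R/(γ−1) = 12.47 J/(mol·K).
ΔU = 0.285 × 12.47 × (61.91 − 277.5) = -766.3 J.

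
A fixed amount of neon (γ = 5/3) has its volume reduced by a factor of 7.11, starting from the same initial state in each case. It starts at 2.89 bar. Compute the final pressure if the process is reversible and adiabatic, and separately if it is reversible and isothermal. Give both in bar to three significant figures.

adiabatic: 76.0 bar; isothermal: 20.5 bar

Isothermal: P₂ = P₁(V₁/V₂) = 2.89×7.11 = 20.55 bar.
Adiabatic: P₂ = P₁(V₁/V₂)^γ = 2.89×7.11^(5/3) = 75.98 bar.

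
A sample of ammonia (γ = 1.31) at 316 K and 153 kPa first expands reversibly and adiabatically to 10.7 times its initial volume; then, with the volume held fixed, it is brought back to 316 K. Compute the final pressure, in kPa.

P₃ ≈ 14.3 kPa

Adiabatic step (PV^γ = const): P₂ = 153×(1/10.7)^(1.31) = 6.858 kPa; T₂ = 316×(1/10.7)^(0.31) = 151.6 K.
Isochoric: P₃ = P₂(T₃/T₂) = 6.858 × (316/151.6) = 14.3 kPa.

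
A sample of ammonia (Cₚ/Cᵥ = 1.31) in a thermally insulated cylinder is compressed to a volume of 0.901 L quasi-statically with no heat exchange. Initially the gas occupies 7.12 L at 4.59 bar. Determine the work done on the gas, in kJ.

W ≈ 9.47 kJ

P₂ = P₁(V₁/V₂)^γ = 4.59×(7.12/0.901)^(1.31) = 68.84 bar.
For a reversible adiabat, W_by_gas = (P₁V₁ − P₂V₂)/(γ−1).
W_by = (459000×0.00712 − 6.884×10^6×0.000901) / (0.31) = -9467 J.
W_on_gas = −W_by = 9467 J.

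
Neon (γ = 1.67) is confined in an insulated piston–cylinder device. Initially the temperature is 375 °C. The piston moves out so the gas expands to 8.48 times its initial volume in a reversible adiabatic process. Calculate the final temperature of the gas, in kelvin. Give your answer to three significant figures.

Adiabatic: T₁V₁^(γ−1) = T₂V₂^(γ−1) ⇒ T₂ = T₁ (V₁/V₂)^(γ−1).
T₁ = 375 °C = 648.1 K.
T₂ = 648.1 × (1/8.48)^(0.67) = 154.8 K.

T₂ ≈ 155 K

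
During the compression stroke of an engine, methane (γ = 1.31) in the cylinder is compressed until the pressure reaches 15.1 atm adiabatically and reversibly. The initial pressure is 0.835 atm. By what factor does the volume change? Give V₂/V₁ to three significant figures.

From PV^γ = const, V₂/V₁ = (P₁/P₂)^(1/γ).
V₂/V₁ = (0.835/15.1)^(0.763) = 0.1097.

V₂/V₁ ≈ 0.110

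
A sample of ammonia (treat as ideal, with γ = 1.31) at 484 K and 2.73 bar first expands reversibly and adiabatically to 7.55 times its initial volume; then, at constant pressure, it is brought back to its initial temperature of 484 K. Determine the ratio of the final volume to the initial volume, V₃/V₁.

Adiabatic step: V₂/V₁ = 7.55; T₂ = T₁·(1/7.55)^(0.31) = 258.6 K.
Isobaric step: V₃/V₂ = T₃/T₂ = 484/258.6.
V₃/V₁ = (V₂/V₁)(V₃/V₂) = 7.55 × (484/258.6) = 14.13.

V₃/V₁ ≈ 14.1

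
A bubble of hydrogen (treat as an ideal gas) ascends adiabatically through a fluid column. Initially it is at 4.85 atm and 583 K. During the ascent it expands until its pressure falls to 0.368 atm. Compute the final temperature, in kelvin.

T₂ ≈ 279 K

Along an adiabat T P^((1−γ)/γ) is constant, so T₂ = T₁ (P₂/P₁)^((γ−1)/γ).
For a diatomic ideal gas γ = 7/5, so (γ−1)/γ = 2/7.
T₂ = 583 × (0.368/4.85)^(2/7) = 279.1 K.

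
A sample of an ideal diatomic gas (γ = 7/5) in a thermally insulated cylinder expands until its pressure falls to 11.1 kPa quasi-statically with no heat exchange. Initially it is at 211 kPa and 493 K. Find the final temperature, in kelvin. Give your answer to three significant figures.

Adiabatic: T₂/T₁ = (P₂/P₁)^((γ−1)/γ).
T₂ = 493 × (11.1/211)^(2/7) = 212.5 K.

T₂ ≈ 213 K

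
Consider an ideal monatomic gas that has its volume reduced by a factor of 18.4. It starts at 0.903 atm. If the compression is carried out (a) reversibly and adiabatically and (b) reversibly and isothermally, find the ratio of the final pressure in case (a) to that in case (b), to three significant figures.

P_adiabatic / P_isothermal ≈ 6.97

For a monatomic ideal gas γ = 5/3.
Isothermal: P_b = P₁(V₁/V₂) = 0.903×18.4.
Adiabatic: P_a = P₁(V₁/V₂)^γ = 0.903×18.4^(5/3).
P_a/P_b = (V₁/V₂)^(γ−1) = 18.4^(2/3) = 6.97.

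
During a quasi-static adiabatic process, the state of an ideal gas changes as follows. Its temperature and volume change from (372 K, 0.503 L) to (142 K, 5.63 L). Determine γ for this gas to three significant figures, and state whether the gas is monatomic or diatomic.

γ ≈ 1.40; diatomic

TV^(γ−1) = const ⇒ γ − 1 = ln(T₂/T₁) / ln(V₁/V₂).
γ = 1 + ln(142/372) / ln(0.503/5.63) = 1.399.
γ ≈ 1.40 is close to 7/5, so the gas is diatomic.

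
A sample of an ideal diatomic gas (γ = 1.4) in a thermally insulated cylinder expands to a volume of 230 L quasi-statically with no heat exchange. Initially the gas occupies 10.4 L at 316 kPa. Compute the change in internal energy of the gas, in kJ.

P₂ = P₁(V₁/V₂)^γ = 316×(10.4/230)^(1.4) = 4.141 kPa.
For a reversible adiabat, W_by_gas = (P₁V₁ − P₂V₂)/(γ−1).
W_by = (316000×0.0104 − 4141×0.23) / (0.4) = 5835 J.
Q = 0 ⇒ ΔU = −W_by = -5835 J.

ΔU ≈ -5.83 kJ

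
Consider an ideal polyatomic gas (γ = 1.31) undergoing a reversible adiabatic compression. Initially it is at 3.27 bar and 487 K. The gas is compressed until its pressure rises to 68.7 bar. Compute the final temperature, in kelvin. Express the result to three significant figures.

T₂ ≈ 1000 K

Along an adiabat T P^((1−γ)/γ) is constant, so T₂ = T₁ (P₂/P₁)^((γ−1)/γ).
T₂ = 487 × (68.7/3.27)^(0.237) = 1001 K.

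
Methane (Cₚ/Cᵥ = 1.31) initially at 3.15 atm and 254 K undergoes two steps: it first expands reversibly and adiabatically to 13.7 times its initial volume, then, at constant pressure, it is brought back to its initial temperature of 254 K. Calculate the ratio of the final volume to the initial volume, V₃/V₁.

V₃/V₁ ≈ 30.8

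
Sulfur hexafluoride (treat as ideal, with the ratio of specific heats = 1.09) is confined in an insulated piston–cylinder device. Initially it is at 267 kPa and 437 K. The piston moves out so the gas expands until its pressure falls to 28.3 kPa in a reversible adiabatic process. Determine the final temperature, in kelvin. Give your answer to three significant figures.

Adiabatic: T₂/T₁ = (P₂/P₁)^((γ−1)/γ).
T₂ = 437 × (28.3/267)^(0.0826) = 363.1 K.

T₂ ≈ 363 K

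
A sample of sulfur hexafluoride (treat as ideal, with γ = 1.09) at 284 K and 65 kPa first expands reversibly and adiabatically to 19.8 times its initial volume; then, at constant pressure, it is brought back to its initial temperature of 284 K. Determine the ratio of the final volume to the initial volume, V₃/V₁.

V₃/V₁ ≈ 25.9

Adiabatic step: V₂/V₁ = 19.8; T₂ = T₁·(1/19.8)^(0.09) = 217.1 K.
Isobaric step: V₃/V₂ = T₃/T₂ = 284/217.1.
V₃/V₁ = (V₂/V₁)(V₃/V₂) = 19.8 × (284/217.1) = 25.9.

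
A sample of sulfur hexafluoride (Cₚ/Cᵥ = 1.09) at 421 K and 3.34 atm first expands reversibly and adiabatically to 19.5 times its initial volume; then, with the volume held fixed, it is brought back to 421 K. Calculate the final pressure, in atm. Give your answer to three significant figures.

Adiabatic step (PV^γ = const): P₂ = 3.34×(1/19.5)^(1.09) = 0.1311 atm; T₂ = 421×(1/19.5)^(0.09) = 322.2 K.
Isochoric: P₃ = P₂(T₃/T₂) = 0.1311 × (421/322.2) = 0.1713 atm.

P₃ ≈ 0.171 atm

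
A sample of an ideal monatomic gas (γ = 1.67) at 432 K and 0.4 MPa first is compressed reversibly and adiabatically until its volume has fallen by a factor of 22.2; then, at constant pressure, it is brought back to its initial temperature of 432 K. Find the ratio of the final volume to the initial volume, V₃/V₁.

Adiabatic step: V₂/V₁ = 0.04505; T₂ = T₁·22.2^(0.67) = 3448 K.
Isobaric step: V₃/V₂ = T₃/T₂ = 432/3448.
V₃/V₁ = (V₂/V₁)(V₃/V₂) = 0.04505 × (432/3448) = 0.005644.

V₃/V₁ ≈ 0.00564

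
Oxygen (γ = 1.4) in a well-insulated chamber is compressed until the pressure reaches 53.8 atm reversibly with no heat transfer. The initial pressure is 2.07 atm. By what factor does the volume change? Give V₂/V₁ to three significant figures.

From PV^γ = const, V₂/V₁ = (P₁/P₂)^(1/γ).
V₂/V₁ = (2.07/53.8)^(0.714) = 0.09759.

V₂/V₁ ≈ 0.0976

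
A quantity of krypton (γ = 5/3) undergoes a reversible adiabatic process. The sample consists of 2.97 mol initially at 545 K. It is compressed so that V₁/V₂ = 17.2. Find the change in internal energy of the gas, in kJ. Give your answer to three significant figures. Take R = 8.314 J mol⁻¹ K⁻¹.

ΔU ≈ 114 kJ

Adiabatic: T₁V₁^(γ−1) = T₂V₂^(γ−1) ⇒ T₂ = T₁ (V₁/V₂)^(γ−1).
T₂ = 545 × 17.2^(2/3) = 3631 K.
Q = 0, so ΔU = W_on_gas = nCᵥΔT with Cᵥ = R/(γ−1) = 12.47 J/(mol·K).
ΔU = 2.97 × 12.47 × (3631 − 545) = 114300 J.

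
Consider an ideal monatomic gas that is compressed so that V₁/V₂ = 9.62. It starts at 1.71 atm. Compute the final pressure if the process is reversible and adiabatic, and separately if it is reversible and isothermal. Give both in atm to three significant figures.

For a monatomic ideal gas γ = 5/3.
Isothermal: P₂ = P₁(V₁/V₂) = 1.71×9.62 = 16.45 atm.
Adiabatic: P₂ = P₁(V₁/V₂)^γ = 1.71×9.62^(5/3) = 74.41 atm.

adiabatic: 74.4 atm; isothermal: 16.5 atm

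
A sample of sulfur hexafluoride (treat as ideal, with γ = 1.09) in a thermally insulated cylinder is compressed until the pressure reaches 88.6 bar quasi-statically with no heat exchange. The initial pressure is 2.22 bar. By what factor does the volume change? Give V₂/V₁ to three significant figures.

From PV^γ = const, V₂/V₁ = (P₁/P₂)^(1/γ).
V₂/V₁ = (2.22/88.6)^(0.917) = 0.03397.

V₂/V₁ ≈ 0.0340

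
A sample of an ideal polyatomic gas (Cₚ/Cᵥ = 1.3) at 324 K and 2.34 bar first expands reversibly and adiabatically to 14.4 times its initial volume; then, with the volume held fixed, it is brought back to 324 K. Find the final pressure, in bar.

P₃ ≈ 0.163 bar

Adiabatic step (PV^γ = const): P₂ = 2.34×(1/14.4)^(1.3) = 0.073 bar; T₂ = 324×(1/14.4)^(0.3) = 145.6 K.
Isochoric: P₃ = P₂(T₃/T₂) = 0.073 × (324/145.6) = 0.1625 bar.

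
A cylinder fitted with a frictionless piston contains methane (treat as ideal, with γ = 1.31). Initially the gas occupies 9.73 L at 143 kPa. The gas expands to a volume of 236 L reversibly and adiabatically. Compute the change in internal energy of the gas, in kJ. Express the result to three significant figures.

ΔU ≈ -2.82 kJ

P₂ = P₁(V₁/V₂)^γ = 143×(9.73/236)^(1.31) = 2.194 kPa.
For a reversible adiabat, W_by_gas = (P₁V₁ − P₂V₂)/(γ−1).
W_by = (143000×0.00973 − 2194×0.236) / (0.31) = 2818 J.
Q = 0 ⇒ ΔU = −W_by = -2818 J.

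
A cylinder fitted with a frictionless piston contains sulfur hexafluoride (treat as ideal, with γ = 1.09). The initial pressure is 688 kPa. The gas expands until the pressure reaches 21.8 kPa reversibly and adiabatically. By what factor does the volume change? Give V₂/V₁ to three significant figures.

V₂/V₁ ≈ 23.7

From PV^γ = const, V₂/V₁ = (P₁/P₂)^(1/γ).
V₂/V₁ = (688/21.8)^(0.917) = 23.73.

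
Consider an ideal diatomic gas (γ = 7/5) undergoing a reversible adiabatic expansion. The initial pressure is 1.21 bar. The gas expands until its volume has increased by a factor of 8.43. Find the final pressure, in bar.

Since PV^γ is constant along a reversible adiabat, P₂ = P₁ (V₁/V₂)^γ.
P₂ = 1.21 × (1/8.43)^(7/5) = 0.06118 bar.

P₂ ≈ 0.0612 bar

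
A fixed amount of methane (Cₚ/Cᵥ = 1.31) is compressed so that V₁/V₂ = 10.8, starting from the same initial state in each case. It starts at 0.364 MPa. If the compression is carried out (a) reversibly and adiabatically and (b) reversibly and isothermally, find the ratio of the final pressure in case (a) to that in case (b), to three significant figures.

Isothermal: P_b = P₁(V₁/V₂) = 0.364×10.8.
Adiabatic: P_a = P₁(V₁/V₂)^γ = 0.364×10.8^(1.31).
P_a/P_b = (V₁/V₂)^(γ−1) = 10.8^(0.31) = 2.091.

P_adiabatic / P_isothermal ≈ 2.09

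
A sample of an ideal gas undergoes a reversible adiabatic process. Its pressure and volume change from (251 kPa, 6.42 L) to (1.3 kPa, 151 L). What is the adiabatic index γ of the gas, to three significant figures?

γ ≈ 1.67

PV^γ = const ⇒ γ = ln(P₂/P₁) / ln(V₁/V₂).
γ = ln(1.3/251) / ln(6.42/151) = 1.667.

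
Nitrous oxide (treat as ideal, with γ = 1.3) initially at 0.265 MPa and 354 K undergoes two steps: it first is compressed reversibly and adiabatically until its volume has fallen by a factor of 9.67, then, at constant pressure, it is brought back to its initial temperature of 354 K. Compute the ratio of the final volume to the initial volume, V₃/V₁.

V₃/V₁ ≈ 0.0524

Adiabatic step: V₂/V₁ = 0.1034; T₂ = T₁·9.67^(0.3) = 699.2 K.
Isobaric step: V₃/V₂ = T₃/T₂ = 354/699.2.
V₃/V₁ = (V₂/V₁)(V₃/V₂) = 0.1034 × (354/699.2) = 0.05235.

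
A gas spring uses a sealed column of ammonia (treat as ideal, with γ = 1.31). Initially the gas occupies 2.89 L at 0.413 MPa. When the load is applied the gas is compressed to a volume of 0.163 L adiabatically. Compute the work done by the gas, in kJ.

W ≈ -5.54 kJ

P₂ = P₁(V₁/V₂)^γ = 0.413×(2.89/0.163)^(1.31) = 17.86 MPa.
For a reversible adiabat, W_by_gas = (P₁V₁ − P₂V₂)/(γ−1).
W_by = (413000×0.00289 − 1.786×10^7×0.000163) / (0.31) = -5538 J.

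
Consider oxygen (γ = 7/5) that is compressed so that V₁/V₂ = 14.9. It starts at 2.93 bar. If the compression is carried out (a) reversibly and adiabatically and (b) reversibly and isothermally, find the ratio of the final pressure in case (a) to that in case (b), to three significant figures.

P_adiabatic / P_isothermal ≈ 2.95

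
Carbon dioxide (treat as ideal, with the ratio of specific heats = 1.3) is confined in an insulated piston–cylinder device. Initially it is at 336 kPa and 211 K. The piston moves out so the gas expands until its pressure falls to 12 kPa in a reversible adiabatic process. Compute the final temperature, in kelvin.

Adiabatic: T₂/T₁ = (P₂/P₁)^((γ−1)/γ).
T₂ = 211 × (12/336)^(0.231) = 97.8 K.

T₂ ≈ 97.8 K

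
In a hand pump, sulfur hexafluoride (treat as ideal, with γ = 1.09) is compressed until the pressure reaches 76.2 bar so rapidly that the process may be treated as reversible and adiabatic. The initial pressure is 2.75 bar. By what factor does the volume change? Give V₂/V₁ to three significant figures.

From PV^γ = const, V₂/V₁ = (P₁/P₂)^(1/γ).
V₂/V₁ = (2.75/76.2)^(0.917) = 0.04748.

V₂/V₁ ≈ 0.0475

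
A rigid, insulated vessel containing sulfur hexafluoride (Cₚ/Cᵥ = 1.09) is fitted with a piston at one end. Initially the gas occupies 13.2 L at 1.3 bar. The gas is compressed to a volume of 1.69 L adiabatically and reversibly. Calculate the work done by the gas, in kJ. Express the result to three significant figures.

P₂ = P₁(V₁/V₂)^γ = 1.3×(13.2/1.69)^(1.09) = 12.22 bar.
For a reversible adiabat, W_by_gas = (P₁V₁ − P₂V₂)/(γ−1).
W_by = (130000×0.0132 − 1.222×10^6×0.00169) / (0.09) = -3875 J.

W ≈ -3.87 kJ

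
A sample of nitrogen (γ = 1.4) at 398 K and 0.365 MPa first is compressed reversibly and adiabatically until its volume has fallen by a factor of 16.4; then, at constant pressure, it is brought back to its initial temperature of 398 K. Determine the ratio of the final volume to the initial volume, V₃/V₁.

Adiabatic step: V₂/V₁ = 0.06098; T₂ = T₁·16.4^(0.4) = 1218 K.
Isobaric step: V₃/V₂ = T₃/T₂ = 398/1218.
V₃/V₁ = (V₂/V₁)(V₃/V₂) = 0.06098 × (398/1218) = 0.01992.

V₃/V₁ ≈ 0.0199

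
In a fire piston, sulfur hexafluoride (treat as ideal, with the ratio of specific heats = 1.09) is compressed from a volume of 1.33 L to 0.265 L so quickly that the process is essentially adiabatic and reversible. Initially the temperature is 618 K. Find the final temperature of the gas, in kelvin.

T₂ ≈ 715 K

Adiabatic: T₁V₁^(γ−1) = T₂V₂^(γ−1) ⇒ T₂ = T₁ (V₁/V₂)^(γ−1).
T₂ = 618 × (1.33/0.265)^(0.09) = 714.6 K.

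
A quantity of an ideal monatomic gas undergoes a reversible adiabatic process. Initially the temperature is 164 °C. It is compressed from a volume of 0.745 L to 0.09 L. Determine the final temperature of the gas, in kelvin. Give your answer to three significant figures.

For a reversible adiabat TV^(γ−1) is constant, so T₂ = T₁ (V₁/V₂)^(γ−1).
For a monatomic ideal gas γ = 5/3, so γ−1 = 2/3.
T₁ = 164 °C = 437.1 K.
T₂ = 437.1 × (0.745/0.09)^(2/3) = 1789 K.

T₂ ≈ 1790 K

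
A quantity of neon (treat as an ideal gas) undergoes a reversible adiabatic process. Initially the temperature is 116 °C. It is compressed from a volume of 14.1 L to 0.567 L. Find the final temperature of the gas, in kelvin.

T₂ ≈ 3320 K

Adiabatic: T₁V₁^(γ−1) = T₂V₂^(γ−1) ⇒ T₂ = T₁ (V₁/V₂)^(γ−1).
For a monatomic ideal gas γ = 5/3, so γ−1 = 2/3.
T₁ = 116 °C = 389.1 K.
T₂ = 389.1 × (14.1/0.567)^(2/3) = 3315 K.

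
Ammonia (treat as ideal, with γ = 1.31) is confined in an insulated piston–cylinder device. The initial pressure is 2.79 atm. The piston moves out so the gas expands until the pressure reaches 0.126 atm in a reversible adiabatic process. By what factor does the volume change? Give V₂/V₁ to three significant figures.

From PV^γ = const, V₂/V₁ = (P₁/P₂)^(1/γ).
V₂/V₁ = (2.79/0.126)^(0.763) = 10.64.

V₂/V₁ ≈ 10.6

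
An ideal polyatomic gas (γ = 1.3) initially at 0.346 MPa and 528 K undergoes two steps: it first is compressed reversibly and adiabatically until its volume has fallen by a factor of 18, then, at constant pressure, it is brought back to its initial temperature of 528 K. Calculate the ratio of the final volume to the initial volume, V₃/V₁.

Adiabatic step: V₂/V₁ = 0.05556; T₂ = T₁·18^(0.3) = 1257 K.
Isobaric step: V₃/V₂ = T₃/T₂ = 528/1257.
V₃/V₁ = (V₂/V₁)(V₃/V₂) = 0.05556 × (528/1257) = 0.02334.

V₃/V₁ ≈ 0.0233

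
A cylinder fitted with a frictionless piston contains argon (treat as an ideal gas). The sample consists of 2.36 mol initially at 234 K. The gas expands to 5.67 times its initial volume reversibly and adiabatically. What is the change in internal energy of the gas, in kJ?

ΔU ≈ -4.72 kJ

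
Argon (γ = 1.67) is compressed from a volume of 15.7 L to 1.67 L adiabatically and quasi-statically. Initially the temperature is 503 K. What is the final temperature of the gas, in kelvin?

For a reversible adiabat TV^(γ−1) is constant, so T₂ = T₁ (V₁/V₂)^(γ−1).
T₂ = 503 × (15.7/1.67)^(0.67) = 2257 K.

T₂ ≈ 2260 K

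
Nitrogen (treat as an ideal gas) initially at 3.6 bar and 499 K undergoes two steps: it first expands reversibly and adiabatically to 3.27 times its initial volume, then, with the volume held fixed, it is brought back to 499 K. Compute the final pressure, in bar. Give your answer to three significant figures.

For a diatomic ideal gas γ = 7/5.
Adiabatic step (PV^γ = const): P₂ = 3.6×(1/3.27)^(7/5) = 0.6854 bar; T₂ = 499×(1/3.27)^(2/5) = 310.7 K.
Isochoric: P₃ = P₂(T₃/T₂) = 0.6854 × (499/310.7) = 1.101 bar.

P₃ ≈ 1.10 bar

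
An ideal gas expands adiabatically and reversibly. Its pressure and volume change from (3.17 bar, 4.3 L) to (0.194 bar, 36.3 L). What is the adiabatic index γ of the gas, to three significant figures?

PV^γ = const ⇒ γ = ln(P₂/P₁) / ln(V₁/V₂).
γ = ln(0.194/3.17) / ln(4.3/36.3) = 1.31.

γ ≈ 1.31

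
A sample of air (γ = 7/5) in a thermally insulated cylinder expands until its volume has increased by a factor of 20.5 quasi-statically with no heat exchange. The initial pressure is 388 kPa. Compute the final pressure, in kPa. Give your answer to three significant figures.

P₂ ≈ 5.65 kPa

Adiabatic: P₁V₁^γ = P₂V₂^γ ⇒ P₂ = P₁ (V₁/V₂)^γ.
P₂ = 388 × (1/20.5)^(7/5) = 5.654 kPa.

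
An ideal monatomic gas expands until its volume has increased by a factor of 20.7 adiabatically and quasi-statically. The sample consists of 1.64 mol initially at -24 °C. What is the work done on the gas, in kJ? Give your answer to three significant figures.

W ≈ -4.42 kJ

For a reversible adiabat TV^(γ−1) is constant, so T₂ = T₁ (V₁/V₂)^(γ−1).
γ = 5/3 for a monatomic ideal gas, so γ−1 = 2/3.
T₁ = -24 °C = 249.1 K.
T₂ = 249.1 × (1/20.7)^(2/3) = 33.05 K.
Q = 0, so ΔU = W_on_gas = nCᵥΔT with Cᵥ = R/(γ−1) = 12.47 J/(mol·K).
ΔU = 1.64 × 12.47 × (33.05 − 249.1) = -4420 J.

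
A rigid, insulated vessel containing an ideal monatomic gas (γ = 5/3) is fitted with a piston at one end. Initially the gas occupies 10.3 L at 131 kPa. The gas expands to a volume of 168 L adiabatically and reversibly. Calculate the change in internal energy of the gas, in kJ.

ΔU ≈ -1.71 kJ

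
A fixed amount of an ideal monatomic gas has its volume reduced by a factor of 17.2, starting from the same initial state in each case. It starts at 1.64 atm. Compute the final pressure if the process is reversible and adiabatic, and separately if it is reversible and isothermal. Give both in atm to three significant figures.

For a monatomic ideal gas γ = 5/3.
Isothermal: P₂ = P₁(V₁/V₂) = 1.64×17.2 = 28.21 atm.
Adiabatic: P₂ = P₁(V₁/V₂)^γ = 1.64×17.2^(5/3) = 188 atm.

adiabatic: 188 atm; isothermal: 28.2 atm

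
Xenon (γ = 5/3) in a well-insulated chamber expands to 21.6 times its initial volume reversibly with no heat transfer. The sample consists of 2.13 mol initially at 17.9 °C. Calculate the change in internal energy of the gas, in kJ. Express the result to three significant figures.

ΔU ≈ -6.73 kJ

For a reversible adiabat TV^(γ−1) is constant, so T₂ = T₁ (V₁/V₂)^(γ−1).
T₁ = 17.9 °C = 291 K.
T₂ = 291 × (1/21.6)^(2/3) = 37.53 K.
Q = 0, so ΔU = W_on_gas = nCᵥΔT with Cᵥ = R/(γ−1) = 12.47 J/(mol·K).
ΔU = 2.13 × 12.47 × (37.53 − 291) = -6734 J.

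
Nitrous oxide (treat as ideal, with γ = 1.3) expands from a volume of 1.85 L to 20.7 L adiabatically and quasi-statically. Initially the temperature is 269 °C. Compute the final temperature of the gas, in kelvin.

T₂ ≈ 263 K

Adiabatic: T₁V₁^(γ−1) = T₂V₂^(γ−1) ⇒ T₂ = T₁ (V₁/V₂)^(γ−1).
T₁ = 269 °C = 542.1 K.
T₂ = 542.1 × (1.85/20.7)^(0.3) = 262.7 K.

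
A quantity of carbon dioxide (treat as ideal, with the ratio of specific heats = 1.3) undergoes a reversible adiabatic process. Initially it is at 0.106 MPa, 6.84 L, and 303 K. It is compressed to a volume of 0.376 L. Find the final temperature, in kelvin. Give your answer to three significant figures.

T₂ ≈ 723 K

For a reversible adiabat TV^(γ−1) is constant, so T₂ = T₁ (V₁/V₂)^(γ−1).
T₂ = 303 × (6.84/0.376)^(0.3) = 723.4 K.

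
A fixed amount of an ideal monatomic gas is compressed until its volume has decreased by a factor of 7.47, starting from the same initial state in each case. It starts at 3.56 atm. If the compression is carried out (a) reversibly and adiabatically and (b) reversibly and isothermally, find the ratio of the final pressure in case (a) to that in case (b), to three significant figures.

P_adiabatic / P_isothermal ≈ 3.82

For a monatomic ideal gas γ = 5/3.
Isothermal: P_b = P₁(V₁/V₂) = 3.56×7.47.
Adiabatic: P_a = P₁(V₁/V₂)^γ = 3.56×7.47^(5/3).
P_a/P_b = (V₁/V₂)^(γ−1) = 7.47^(2/3) = 3.821.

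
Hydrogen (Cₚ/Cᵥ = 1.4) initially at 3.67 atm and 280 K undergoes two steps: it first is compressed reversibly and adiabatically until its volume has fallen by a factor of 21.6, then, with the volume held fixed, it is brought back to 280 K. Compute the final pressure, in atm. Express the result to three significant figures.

Adiabatic step (PV^γ = const): P₂ = 3.67×21.6^(1.4) = 271 atm; T₂ = 280×21.6^(0.4) = 957.1 K.
Isochoric: P₃ = P₂(T₃/T₂) = 271 × (280/957.1) = 79.27 atm.

P₃ ≈ 79.3 atm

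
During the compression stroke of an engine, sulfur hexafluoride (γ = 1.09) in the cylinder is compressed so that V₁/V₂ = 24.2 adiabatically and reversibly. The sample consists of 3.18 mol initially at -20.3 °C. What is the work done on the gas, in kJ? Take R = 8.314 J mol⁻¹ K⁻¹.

W ≈ 24.7 kJ

Adiabatic: T₁V₁^(γ−1) = T₂V₂^(γ−1) ⇒ T₂ = T₁ (V₁/V₂)^(γ−1).
T₁ = -20.3 °C = 252.8 K.
T₂ = 252.8 × 24.2^(0.09) = 336.8 K.
Q = 0, so ΔU = W_on_gas = nCᵥΔT with Cᵥ = R/(γ−1) = 92.38 J/(mol·K).
ΔU = 3.18 × 92.38 × (336.8 − 252.8) = 24670 J.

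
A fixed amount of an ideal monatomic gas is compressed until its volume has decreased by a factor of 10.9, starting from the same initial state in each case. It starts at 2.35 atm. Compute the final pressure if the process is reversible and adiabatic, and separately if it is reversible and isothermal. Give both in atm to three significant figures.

adiabatic: 126 atm; isothermal: 25.6 atm

For a monatomic ideal gas γ = 5/3.
Isothermal: P₂ = P₁(V₁/V₂) = 2.35×10.9 = 25.62 atm.
Adiabatic: P₂ = P₁(V₁/V₂)^γ = 2.35×10.9^(5/3) = 125.9 atm.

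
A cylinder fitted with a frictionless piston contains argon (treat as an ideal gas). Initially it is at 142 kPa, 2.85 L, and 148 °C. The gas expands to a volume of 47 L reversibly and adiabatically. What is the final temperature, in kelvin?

T₂ ≈ 65.0 K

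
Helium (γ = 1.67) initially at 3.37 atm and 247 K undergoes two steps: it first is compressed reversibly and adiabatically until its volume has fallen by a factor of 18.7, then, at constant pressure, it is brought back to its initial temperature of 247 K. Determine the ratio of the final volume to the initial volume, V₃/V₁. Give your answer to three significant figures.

Adiabatic step: V₂/V₁ = 0.05348; T₂ = T₁·18.7^(0.67) = 1757 K.
Isobaric step: V₃/V₂ = T₃/T₂ = 247/1757.
V₃/V₁ = (V₂/V₁)(V₃/V₂) = 0.05348 × (247/1757) = 0.007517.

V₃/V₁ ≈ 0.00752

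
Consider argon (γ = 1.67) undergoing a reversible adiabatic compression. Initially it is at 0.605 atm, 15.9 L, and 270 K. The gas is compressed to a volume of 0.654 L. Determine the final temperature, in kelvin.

For a reversible adiabat TV^(γ−1) is constant, so T₂ = T₁ (V₁/V₂)^(γ−1).
T₂ = 270 × (15.9/0.654)^(0.67) = 2290 K.

T₂ ≈ 2290 K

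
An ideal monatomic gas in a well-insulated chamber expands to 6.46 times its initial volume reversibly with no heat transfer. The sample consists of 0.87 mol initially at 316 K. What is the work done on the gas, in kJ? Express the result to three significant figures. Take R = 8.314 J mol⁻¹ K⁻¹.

W ≈ -2.44 kJ

Adiabatic: T₁V₁^(γ−1) = T₂V₂^(γ−1) ⇒ T₂ = T₁ (V₁/V₂)^(γ−1).
γ = 5/3 for a monatomic ideal gas, so γ−1 = 2/3.
T₂ = 316 × (1/6.46)^(2/3) = 91.1 K.
Q = 0, so ΔU = W_on_gas = nCᵥΔT with Cᵥ = R/(γ−1) = 12.47 J/(mol·K).
ΔU = 0.87 × 12.47 × (91.1 − 316) = -2440 J.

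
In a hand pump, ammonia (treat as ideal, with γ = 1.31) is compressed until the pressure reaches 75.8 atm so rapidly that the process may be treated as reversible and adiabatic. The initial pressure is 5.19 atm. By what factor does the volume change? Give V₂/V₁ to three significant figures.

V₂/V₁ ≈ 0.129

From PV^γ = const, V₂/V₁ = (P₁/P₂)^(1/γ).
V₂/V₁ = (5.19/75.8)^(0.763) = 0.1291.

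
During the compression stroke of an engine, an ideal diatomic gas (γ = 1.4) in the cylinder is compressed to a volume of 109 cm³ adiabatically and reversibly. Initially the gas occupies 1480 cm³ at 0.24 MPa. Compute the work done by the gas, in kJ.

P₂ = P₁(V₁/V₂)^γ = 0.24×(1480/109)^(1.4) = 9.251 MPa.
For a reversible adiabat, W_by_gas = (P₁V₁ − P₂V₂)/(γ−1).
W_by = (240000×0.00148 − 9.251×10^6×0.000109) / (0.4) = -1633 J.

W ≈ -1.63 kJ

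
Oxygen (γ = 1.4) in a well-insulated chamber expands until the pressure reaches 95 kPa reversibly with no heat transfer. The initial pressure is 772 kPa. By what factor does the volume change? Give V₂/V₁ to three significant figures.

From PV^γ = const, V₂/V₁ = (P₁/P₂)^(1/γ).
V₂/V₁ = (772/95)^(0.714) = 4.466.

V₂/V₁ ≈ 4.47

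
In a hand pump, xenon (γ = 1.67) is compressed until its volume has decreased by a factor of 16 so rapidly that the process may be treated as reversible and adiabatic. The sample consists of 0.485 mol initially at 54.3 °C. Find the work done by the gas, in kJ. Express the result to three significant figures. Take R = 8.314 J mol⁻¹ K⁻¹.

For a reversible adiabat TV^(γ−1) is constant, so T₂ = T₁ (V₁/V₂)^(γ−1).
T₁ = 54.3 °C = 327.4 K.
T₂ = 327.4 × 16^(0.67) = 2098 K.
Q = 0, so ΔU = W_on_gas = nCᵥΔT with Cᵥ = R/(γ−1) = 12.41 J/(mol·K).
ΔU = 0.485 × 12.41 × (2098 − 327.4) = 10660 J.
Work done by the gas = −ΔU = -10660 J.

W ≈ -10.7 kJ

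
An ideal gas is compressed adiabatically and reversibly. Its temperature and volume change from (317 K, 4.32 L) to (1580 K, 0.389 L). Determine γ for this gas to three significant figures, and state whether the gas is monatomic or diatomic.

TV^(γ−1) = const ⇒ γ − 1 = ln(T₂/T₁) / ln(V₁/V₂).
γ = 1 + ln(1580/317) / ln(4.32/0.389) = 1.667.
γ ≈ 1.67 is close to 5/3, so the gas is monatomic.

γ ≈ 1.67; monatomic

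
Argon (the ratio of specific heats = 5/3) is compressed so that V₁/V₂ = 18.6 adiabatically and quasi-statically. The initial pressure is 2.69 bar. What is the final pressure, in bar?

Since PV^γ is constant along a reversible adiabat, P₂ = P₁ (V₁/V₂)^γ.
P₂ = 2.69 × 18.6^(5/3) = 351.2 bar.

P₂ ≈ 351 bar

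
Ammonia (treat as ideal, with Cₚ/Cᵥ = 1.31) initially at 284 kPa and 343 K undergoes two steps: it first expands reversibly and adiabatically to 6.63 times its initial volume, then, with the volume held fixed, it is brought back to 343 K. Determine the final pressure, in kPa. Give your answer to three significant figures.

Adiabatic step (PV^γ = const): P₂ = 284×(1/6.63)^(1.31) = 23.83 kPa; T₂ = 343×(1/6.63)^(0.31) = 190.8 K.
Isochoric: P₃ = P₂(T₃/T₂) = 23.83 × (343/190.8) = 42.84 kPa.

P₃ ≈ 42.8 kPa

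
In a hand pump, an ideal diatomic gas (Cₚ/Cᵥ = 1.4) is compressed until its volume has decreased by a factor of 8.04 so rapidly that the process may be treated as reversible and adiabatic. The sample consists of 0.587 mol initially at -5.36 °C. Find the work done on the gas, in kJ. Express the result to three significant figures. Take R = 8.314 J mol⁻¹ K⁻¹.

W ≈ 4.25 kJ

For a reversible adiabat TV^(γ−1) is constant, so T₂ = T₁ (V₁/V₂)^(γ−1).
T₁ = -5.36 °C = 267.8 K.
T₂ = 267.8 × 8.04^(0.4) = 616.4 K.
Q = 0, so ΔU = W_on_gas = nCᵥΔT with Cᵥ = R/(γ−1) = 20.79 J/(mol·K).
ΔU = 0.587 × 20.79 × (616.4 − 267.8) = 4254 J.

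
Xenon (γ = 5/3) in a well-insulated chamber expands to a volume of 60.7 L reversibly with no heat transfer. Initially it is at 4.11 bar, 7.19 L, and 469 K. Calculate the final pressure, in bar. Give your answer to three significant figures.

P₂ ≈ 0.117 bar

Adiabatic: P₁V₁^γ = P₂V₂^γ ⇒ P₂ = P₁ (V₁/V₂)^γ.
P₂ = 4.11 × (7.19/60.7)^(5/3) = 0.1174 bar.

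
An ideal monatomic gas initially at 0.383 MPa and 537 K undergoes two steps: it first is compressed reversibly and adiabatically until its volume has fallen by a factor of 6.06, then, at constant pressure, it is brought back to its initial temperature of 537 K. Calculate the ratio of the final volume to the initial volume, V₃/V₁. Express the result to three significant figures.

For a monatomic ideal gas γ = 5/3.
Adiabatic step: V₂/V₁ = 0.165; T₂ = T₁·6.06^(2/3) = 1785 K.
Isobaric step: V₃/V₂ = T₃/T₂ = 537/1785.
V₃/V₁ = (V₂/V₁)(V₃/V₂) = 0.165 × (537/1785) = 0.04965.

V₃/V₁ ≈ 0.0496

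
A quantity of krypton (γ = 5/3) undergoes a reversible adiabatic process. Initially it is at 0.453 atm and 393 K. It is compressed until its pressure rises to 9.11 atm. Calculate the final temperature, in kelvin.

Adiabatic: T₂/T₁ = (P₂/P₁)^((γ−1)/γ).
T₂ = 393 × (9.11/0.453)^(2/5) = 1305 K.

T₂ ≈ 1310 K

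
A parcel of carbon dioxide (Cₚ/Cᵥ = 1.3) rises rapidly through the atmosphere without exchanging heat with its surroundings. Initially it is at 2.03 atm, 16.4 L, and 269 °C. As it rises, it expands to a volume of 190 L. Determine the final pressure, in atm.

Adiabatic: P₁V₁^γ = P₂V₂^γ ⇒ P₂ = P₁ (V₁/V₂)^γ.
P₂ = 2.03 × (16.4/190)^(1.3) = 0.08403 atm.

P₂ ≈ 0.0840 atm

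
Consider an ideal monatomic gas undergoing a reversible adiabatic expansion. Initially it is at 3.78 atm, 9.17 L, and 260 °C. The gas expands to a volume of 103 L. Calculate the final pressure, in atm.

P₂ ≈ 0.0671 atm

Adiabatic: P₁V₁^γ = P₂V₂^γ ⇒ P₂ = P₁ (V₁/V₂)^γ.
γ = 5/3 for a monatomic ideal gas.
P₂ = 3.78 × (9.17/103)^(5/3) = 0.0671 atm.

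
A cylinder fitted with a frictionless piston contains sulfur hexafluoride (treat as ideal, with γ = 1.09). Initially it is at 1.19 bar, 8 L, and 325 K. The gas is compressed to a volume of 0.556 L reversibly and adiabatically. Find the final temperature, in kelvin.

For a reversible adiabat TV^(γ−1) is constant, so T₂ = T₁ (V₁/V₂)^(γ−1).
T₂ = 325 × (8/0.556)^(0.09) = 413.1 K.

T₂ ≈ 413 K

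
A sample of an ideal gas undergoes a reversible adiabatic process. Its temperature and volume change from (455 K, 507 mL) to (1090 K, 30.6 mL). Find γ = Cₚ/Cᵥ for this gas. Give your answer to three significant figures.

γ ≈ 1.31

TV^(γ−1) = const ⇒ γ − 1 = ln(T₂/T₁) / ln(V₁/V₂).
γ = 1 + ln(1090/455) / ln(507/30.6) = 1.311.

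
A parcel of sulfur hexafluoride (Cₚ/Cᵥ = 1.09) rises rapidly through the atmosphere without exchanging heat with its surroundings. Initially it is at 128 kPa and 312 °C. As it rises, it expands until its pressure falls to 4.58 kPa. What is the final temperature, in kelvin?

T₂ ≈ 444 K

Adiabatic: T₂/T₁ = (P₂/P₁)^((γ−1)/γ).
T₁ = 312 °C = 585.1 K.
T₂ = 585.1 × (4.58/128)^(0.0826) = 444.5 K.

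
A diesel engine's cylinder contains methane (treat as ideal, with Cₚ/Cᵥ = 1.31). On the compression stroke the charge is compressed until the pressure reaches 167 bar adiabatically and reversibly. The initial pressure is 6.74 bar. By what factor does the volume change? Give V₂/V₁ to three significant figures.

From PV^γ = const, V₂/V₁ = (P₁/P₂)^(1/γ).
V₂/V₁ = (6.74/167)^(0.763) = 0.08627.

V₂/V₁ ≈ 0.0863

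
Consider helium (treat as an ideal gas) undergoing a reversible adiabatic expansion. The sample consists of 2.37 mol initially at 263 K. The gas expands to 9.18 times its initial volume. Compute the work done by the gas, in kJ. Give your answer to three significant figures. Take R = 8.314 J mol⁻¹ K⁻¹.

Adiabatic: T₁V₁^(γ−1) = T₂V₂^(γ−1) ⇒ T₂ = T₁ (V₁/V₂)^(γ−1).
γ = 5/3 for a monatomic ideal gas, so γ−1 = 2/3.
T₂ = 263 × (1/9.18)^(2/3) = 59.99 K.
Q = 0, so ΔU = W_on_gas = nCᵥΔT with Cᵥ = R/(γ−1) = 12.47 J/(mol·K).
ΔU = 2.37 × 12.47 × (59.99 − 263) = -6000 J.
Work done by the gas = −ΔU = 6000 J.

W ≈ 6.00 kJ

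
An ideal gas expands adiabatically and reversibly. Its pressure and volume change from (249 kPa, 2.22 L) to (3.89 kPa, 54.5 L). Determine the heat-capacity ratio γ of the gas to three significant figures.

γ ≈ 1.30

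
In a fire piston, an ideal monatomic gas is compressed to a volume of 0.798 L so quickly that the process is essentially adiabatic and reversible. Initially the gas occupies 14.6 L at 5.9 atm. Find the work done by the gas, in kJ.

W ≈ -77.8 kJ

γ = 5/3 for a monatomic ideal gas.
P₂ = P₁(V₁/V₂)^γ = 5.9×(14.6/0.798)^(5/3) = 749.5 atm.
For a reversible adiabat, W_by_gas = (P₁V₁ − P₂V₂)/(γ−1).
W_by = (597800×0.0146 − 7.594×10^7×0.000798) / (2/3) = -77810 J.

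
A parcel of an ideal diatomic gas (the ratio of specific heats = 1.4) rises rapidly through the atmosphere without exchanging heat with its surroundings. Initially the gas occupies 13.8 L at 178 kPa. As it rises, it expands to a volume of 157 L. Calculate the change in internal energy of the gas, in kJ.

P₂ = P₁(V₁/V₂)^γ = 178×(13.8/157)^(1.4) = 5.915 kPa.
For a reversible adiabat, W_by_gas = (P₁V₁ − P₂V₂)/(γ−1).
W_by = (178000×0.0138 − 5915×0.157) / (0.4) = 3819 J.
Q = 0 ⇒ ΔU = −W_by = -3819 J.

ΔU ≈ -3.82 kJ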